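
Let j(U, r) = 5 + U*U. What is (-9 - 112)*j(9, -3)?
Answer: -10406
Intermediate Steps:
j(U, r) = 5 + U²
(-9 - 112)*j(9, -3) = (-9 - 112)*(5 + 9²) = -121*(5 + 81) = -121*86 = -10406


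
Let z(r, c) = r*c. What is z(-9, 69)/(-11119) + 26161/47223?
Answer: 320209642/525072537 ≈ 0.60984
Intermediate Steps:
z(r, c) = c*r
z(-9, 69)/(-11119) + 26161/47223 = (69*(-9))/(-11119) + 26161/47223 = -621*(-1/11119) + 26161*(1/47223) = 621/11119 + 26161/47223 = 320209642/525072537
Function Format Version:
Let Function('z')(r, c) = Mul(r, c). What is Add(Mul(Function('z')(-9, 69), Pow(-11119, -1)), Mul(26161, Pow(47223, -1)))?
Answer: Rational(320209642, 525072537) ≈ 0.60984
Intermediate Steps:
Function('z')(r, c) = Mul(c, r)
Add(Mul(Function('z')(-9, 69), Pow(-11119, -1)), Mul(26161, Pow(47223, -1))) = Add(Mul(Mul(69, -9), Pow(-11119, -1)), Mul(26161, Pow(47223, -1))) = Add(Mul(-621, Rational(-1, 11119)), Mul(26161, Rational(1, 47223))) = Add(Rational(621, 11119), Rational(26161, 47223)) = Rational(320209642, 525072537)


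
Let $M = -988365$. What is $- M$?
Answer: $988365$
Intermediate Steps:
$- M = \left(-1\right) \left(-988365\right) = 988365$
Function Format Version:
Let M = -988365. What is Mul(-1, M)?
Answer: 988365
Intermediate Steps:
Mul(-1, M) = Mul(-1, -988365) = 988365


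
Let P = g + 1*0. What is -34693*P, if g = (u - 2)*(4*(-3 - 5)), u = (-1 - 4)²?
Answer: 25534048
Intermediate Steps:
u = 25 (u = (-5)² = 25)
g = -736 (g = (25 - 2)*(4*(-3 - 5)) = 23*(4*(-8)) = 23*(-32) = -736)
P = -736 (P = -736 + 1*0 = -736 + 0 = -736)
-34693*P = -34693*(-736) = 25534048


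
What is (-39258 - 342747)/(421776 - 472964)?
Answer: 382005/51188 ≈ 7.4628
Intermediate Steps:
(-39258 - 342747)/(421776 - 472964) = -382005/(-51188) = -382005*(-1/51188) = 382005/51188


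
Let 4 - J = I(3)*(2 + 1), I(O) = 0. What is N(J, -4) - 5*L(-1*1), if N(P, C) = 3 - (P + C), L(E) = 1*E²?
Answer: -2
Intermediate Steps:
L(E) = E²
J = 4 (J = 4 - 0*(2 + 1) = 4 - 0*3 = 4 - 1*0 = 4 + 0 = 4)
N(P, C) = 3 - C - P (N(P, C) = 3 - (C + P) = 3 + (-C - P) = 3 - C - P)
N(J, -4) - 5*L(-1*1) = (3 - 1*(-4) - 1*4) - 5*(-1*1)² = (3 + 4 - 4) - 5*(-1)² = 3 - 5*1 = 3 - 5 = -2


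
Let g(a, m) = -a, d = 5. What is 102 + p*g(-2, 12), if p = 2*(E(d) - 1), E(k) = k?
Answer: 118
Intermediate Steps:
p = 8 (p = 2*(5 - 1) = 2*4 = 8)
102 + p*g(-2, 12) = 102 + 8*(-1*(-2)) = 102 + 8*2 = 102 + 16 = 118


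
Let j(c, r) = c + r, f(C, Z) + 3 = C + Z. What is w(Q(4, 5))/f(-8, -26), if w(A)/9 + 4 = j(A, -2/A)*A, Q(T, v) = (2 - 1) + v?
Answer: -270/37 ≈ -7.2973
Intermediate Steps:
Q(T, v) = 1 + v
f(C, Z) = -3 + C + Z (f(C, Z) = -3 + (C + Z) = -3 + C + Z)
w(A) = -36 + 9*A*(A - 2/A) (w(A) = -36 + 9*((A - 2/A)*A) = -36 + 9*(A*(A - 2/A)) = -36 + 9*A*(A - 2/A))
w(Q(4, 5))/f(-8, -26) = (-54 + 9*(1 + 5)²)/(-3 - 8 - 26) = (-54 + 9*6²)/(-37) = (-54 + 9*36)*(-1/37) = (-54 + 324)*(-1/37) = 270*(-1/37) = -270/37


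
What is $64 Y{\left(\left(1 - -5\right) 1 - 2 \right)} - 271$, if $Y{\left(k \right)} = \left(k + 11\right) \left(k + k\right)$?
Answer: $7409$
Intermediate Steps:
$Y{\left(k \right)} = 2 k \left(11 + k\right)$ ($Y{\left(k \right)} = \left(11 + k\right) 2 k = 2 k \left(11 + k\right)$)
$64 Y{\left(\left(1 - -5\right) 1 - 2 \right)} - 271 = 64 \cdot 2 \left(\left(1 - -5\right) 1 - 2\right) \left(11 - \left(2 - \left(1 - -5\right) 1\right)\right) - 271 = 64 \cdot 2 \left(\left(1 + 5\right) 1 - 2\right) \left(11 - \left(2 - \left(1 + 5\right) 1\right)\right) - 271 = 64 \cdot 2 \left(6 \cdot 1 - 2\right) \left(11 + \left(6 \cdot 1 - 2\right)\right) - 271 = 64 \cdot 2 \left(6 - 2\right) \left(11 + \left(6 - 2\right)\right) - 271 = 64 \cdot 2 \cdot 4 \left(11 + 4\right) - 271 = 64 \cdot 2 \cdot 4 \cdot 15 - 271 = 64 \cdot 120 - 271 = 7680 - 271 = 7409$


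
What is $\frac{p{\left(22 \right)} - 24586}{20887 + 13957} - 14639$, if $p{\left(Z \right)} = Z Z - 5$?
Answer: $- \frac{510105423}{34844} \approx -14640.0$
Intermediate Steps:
$p{\left(Z \right)} = -5 + Z^{2}$ ($p{\left(Z \right)} = Z^{2} - 5 = -5 + Z^{2}$)
$\frac{p{\left(22 \right)} - 24586}{20887 + 13957} - 14639 = \frac{\left(-5 + 22^{2}\right) - 24586}{20887 + 13957} - 14639 = \frac{\left(-5 + 484\right) - 24586}{34844} - 14639 = \left(479 - 24586\right) \frac{1}{34844} - 14639 = \left(-24107\right) \frac{1}{34844} - 14639 = - \frac{24107}{34844} - 14639 = - \frac{510105423}{34844}$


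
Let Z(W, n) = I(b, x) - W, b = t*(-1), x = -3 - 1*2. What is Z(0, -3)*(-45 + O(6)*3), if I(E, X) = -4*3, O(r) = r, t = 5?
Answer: 324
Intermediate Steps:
x = -5 (x = -3 - 2 = -5)
b = -5 (b = 5*(-1) = -5)
I(E, X) = -12
Z(W, n) = -12 - W
Z(0, -3)*(-45 + O(6)*3) = (-12 - 1*0)*(-45 + 6*3) = (-12 + 0)*(-45 + 18) = -12*(-27) = 324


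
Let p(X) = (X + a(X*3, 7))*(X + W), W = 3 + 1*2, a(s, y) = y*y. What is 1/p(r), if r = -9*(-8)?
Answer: 1/9317 ≈ 0.00010733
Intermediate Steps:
a(s, y) = y²
W = 5 (W = 3 + 2 = 5)
r = 72
p(X) = (5 + X)*(49 + X) (p(X) = (X + 7²)*(X + 5) = (X + 49)*(5 + X) = (49 + X)*(5 + X) = (5 + X)*(49 + X))
1/p(r) = 1/(245 + 72² + 54*72) = 1/(245 + 5184 + 3888) = 1/9317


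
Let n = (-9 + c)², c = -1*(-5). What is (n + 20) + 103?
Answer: 139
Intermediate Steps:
c = 5
n = 16 (n = (-9 + 5)² = (-4)² = 16)
(n + 20) + 103 = (16 + 20) + 103 = 36 + 103 = 139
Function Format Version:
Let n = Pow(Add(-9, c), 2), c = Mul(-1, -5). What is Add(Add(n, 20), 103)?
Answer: 139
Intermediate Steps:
c = 5
n = 16 (n = Pow(Add(-9, 5), 2) = Pow(-4, 2) = 16)
Add(Add(n, 20), 103) = Add(Add(16, 20), 103) = Add(36, 103) = 139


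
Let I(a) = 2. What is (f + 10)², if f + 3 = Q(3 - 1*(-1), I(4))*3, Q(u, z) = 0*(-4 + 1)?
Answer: 49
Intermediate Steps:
Q(u, z) = 0 (Q(u, z) = 0*(-3) = 0)
f = -3 (f = -3 + 0*3 = -3 + 0 = -3)
(f + 10)² = (-3 + 10)² = 7² = 49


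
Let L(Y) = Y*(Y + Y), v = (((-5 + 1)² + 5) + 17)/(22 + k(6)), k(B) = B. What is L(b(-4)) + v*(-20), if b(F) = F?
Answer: 34/7 ≈ 4.8571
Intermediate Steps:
v = 19/14 (v = (((-5 + 1)² + 5) + 17)/(22 + 6) = (((-4)² + 5) + 17)/28 = ((16 + 5) + 17)*(1/28) = (21 + 17)*(1/28) = 38*(1/28) = 19/14 ≈ 1.3571)
L(Y) = 2*Y² (L(Y) = Y*(2*Y) = 2*Y²)
L(b(-4)) + v*(-20) = 2*(-4)² + (19/14)*(-20) = 2*16 - 190/7 = 32 - 190/7 = 34/7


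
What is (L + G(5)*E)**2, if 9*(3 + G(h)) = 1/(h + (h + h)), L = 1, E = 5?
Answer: 142129/729 ≈ 194.96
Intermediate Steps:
G(h) = -3 + 1/(27*h) (G(h) = -3 + 1/(9*(h + (h + h))) = -3 + 1/(9*(h + 2*h)) = -3 + 1/(9*((3*h))) = -3 + (1/(3*h))/9 = -3 + 1/(27*h))
(L + G(5)*E)**2 = (1 + (-3 + (1/27)/5)*5)**2 = (1 + (-3 + (1/27)*(1/5))*5)**2 = (1 + (-3 + 1/135)*5)**2 = (1 - 404/135*5)**2 = (1 - 404/27)**2 = (-377/27)**2 = 142129/729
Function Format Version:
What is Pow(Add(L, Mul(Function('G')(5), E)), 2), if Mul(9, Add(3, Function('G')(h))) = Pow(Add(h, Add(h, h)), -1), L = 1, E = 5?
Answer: Rational(142129, 729) ≈ 194.96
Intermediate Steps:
Function('G')(h) = Add(-3, Mul(Rational(1, 27), Pow(h, -1))) (Function('G')(h) = Add(-3, Mul(Rational(1, 9), Pow(Add(h, Add(h, h)), -1))) = Add(-3, Mul(Rational(1, 9), Pow(Add(h, Mul(2, h)), -1))) = Add(-3, Mul(Rational(1, 9), Pow(Mul(3, h), -1))) = Add(-3, Mul(Rational(1, 9), Mul(Rational(1, 3), Pow(h, -1)))) = Add(-3, Mul(Rational(1, 27), Pow(h, -1))))
Pow(Add(L, Mul(Function('G')(5), E)), 2) = Pow(Add(1, Mul(Add(-3, Mul(Rational(1, 27), Pow(5, -1))), 5)), 2) = Pow(Add(1, Mul(Add(-3, Mul(Rational(1, 27), Rational(1, 5))), 5)), 2) = Pow(Add(1, Mul(Add(-3, Rational(1, 135)), 5)), 2) = Pow(Add(1, Mul(Rational(-404, 135), 5)), 2) = Pow(Add(1, Rational(-404, 27)), 2) = Pow(Rational(-377, 27), 2) = Rational(142129, 729)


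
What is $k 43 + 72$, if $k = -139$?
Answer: $-5905$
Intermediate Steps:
$k 43 + 72 = \left(-139\right) 43 + 72 = -5977 + 72 = -5905$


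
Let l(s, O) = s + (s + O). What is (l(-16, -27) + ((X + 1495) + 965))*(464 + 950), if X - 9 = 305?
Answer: 3839010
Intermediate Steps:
l(s, O) = O + 2*s (l(s, O) = s + (O + s) = O + 2*s)
X = 314 (X = 9 + 305 = 314)
(l(-16, -27) + ((X + 1495) + 965))*(464 + 950) = ((-27 + 2*(-16)) + ((314 + 1495) + 965))*(464 + 950) = ((-27 - 32) + (1809 + 965))*1414 = (-59 + 2774)*1414 = 2715*1414 = 3839010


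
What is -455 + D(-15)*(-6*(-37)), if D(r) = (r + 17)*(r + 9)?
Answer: -3119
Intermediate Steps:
D(r) = (9 + r)*(17 + r) (D(r) = (17 + r)*(9 + r) = (9 + r)*(17 + r))
-455 + D(-15)*(-6*(-37)) = -455 + (153 + (-15)**2 + 26*(-15))*(-6*(-37)) = -455 + (153 + 225 - 390)*222 = -455 - 12*222 = -455 - 2664 = -3119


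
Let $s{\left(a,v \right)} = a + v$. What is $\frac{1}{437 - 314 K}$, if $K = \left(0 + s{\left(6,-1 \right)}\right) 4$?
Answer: $- \frac{1}{5843} \approx -0.00017114$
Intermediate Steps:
$K = 20$ ($K = \left(0 + \left(6 - 1\right)\right) 4 = \left(0 + 5\right) 4 = 5 \cdot 4 = 20$)
$\frac{1}{437 - 314 K} = \frac{1}{437 - 6280} = \frac{1}{-5843} = - \frac{1}{5843}$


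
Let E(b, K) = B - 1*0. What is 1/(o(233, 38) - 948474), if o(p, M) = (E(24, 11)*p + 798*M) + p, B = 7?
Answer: -1/916286 ≈ -1.0914e-6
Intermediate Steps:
E(b, K) = 7 (E(b, K) = 7 - 1*0 = 7 + 0 = 7)
o(p, M) = 8*p + 798*M (o(p, M) = (7*p + 798*M) + p = 8*p + 798*M)
1/(o(233, 38) - 948474) = 1/((8*233 + 798*38) - 948474) = 1/((1864 + 30324) - 948474) = 1/(32188 - 948474) = 1/(-916286) = -1/916286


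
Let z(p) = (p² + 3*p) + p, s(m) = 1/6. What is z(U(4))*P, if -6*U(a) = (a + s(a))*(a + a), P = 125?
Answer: 87500/81 ≈ 1080.2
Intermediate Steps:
s(m) = ⅙
U(a) = -a*(⅙ + a)/3 (U(a) = -(a + ⅙)*(a + a)/6 = -(⅙ + a)*2*a/6 = -a*(⅙ + a)/3)
z(p) = p² + 4*p
z(U(4))*P = ((-1/18*4*(1 + 6*4))*(4 - 1/18*4*(1 + 6*4)))*125 = ((-1/18*4*(1 + 24))*(4 - 1/18*4*(1 + 24)))*125 = ((-1/18*4*25)*(4 - 1/18*4*25))*125 = -50*(4 - 50/9)/9*125 = -50/9*(-14/9)*125 = (700/81)*125 = 87500/81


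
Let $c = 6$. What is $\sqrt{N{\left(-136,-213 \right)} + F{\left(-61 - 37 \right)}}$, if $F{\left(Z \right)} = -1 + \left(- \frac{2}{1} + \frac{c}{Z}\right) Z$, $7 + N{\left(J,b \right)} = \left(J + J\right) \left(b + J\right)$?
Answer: $\sqrt{95122} \approx 308.42$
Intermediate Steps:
$N{\left(J,b \right)} = -7 + 2 J \left(J + b\right)$ ($N{\left(J,b \right)} = -7 + \left(J + J\right) \left(b + J\right) = -7 + 2 J \left(J + b\right)$)
$F{\left(Z \right)} = -1 + Z \left(-2 + \frac{6}{Z}\right)$ ($F{\left(Z \right)} = -1 + \left(- \frac{2}{1} + \frac{6}{Z}\right) Z = -1 + \left(\left(-2\right) 1 + \frac{6}{Z}\right) Z = -1 + \left(-2 + \frac{6}{Z}\right) Z = -1 + Z \left(-2 + \frac{6}{Z}\right)$)
$\sqrt{N{\left(-136,-213 \right)} + F{\left(-61 - 37 \right)}} = \sqrt{\left(-7 + 2 \left(-136\right)^{2} + 2 \left(-136\right) \left(-213\right)\right) - \left(-5 + 2 \left(-61 - 37\right)\right)} = \sqrt{\left(-7 + 2 \cdot 18496 + 57936\right) + \left(5 - -196\right)} = \sqrt{\left(-7 + 36992 + 57936\right) + \left(5 + 196\right)} = \sqrt{94921 + 201} = \sqrt{95122}$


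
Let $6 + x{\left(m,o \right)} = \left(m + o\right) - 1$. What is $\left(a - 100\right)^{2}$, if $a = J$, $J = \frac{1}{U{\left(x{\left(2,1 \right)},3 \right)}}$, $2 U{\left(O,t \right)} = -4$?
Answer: $\frac{40401}{4} \approx 10100.0$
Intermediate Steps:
$x{\left(m,o \right)} = -7 + m + o$ ($x{\left(m,o \right)} = -6 - \left(1 - m - o\right) = -6 + \left(-1 + m + o\right) = -7 + m + o$)
$U{\left(O,t \right)} = -2$ ($U{\left(O,t \right)} = \frac{1}{2} \left(-4\right) = -2$)
$J = - \frac{1}{2}$ ($J = \frac{1}{-2} = - \frac{1}{2} \approx -0.5$)
$a = - \frac{1}{2} \approx -0.5$
$\left(a - 100\right)^{2} = \left(- \frac{1}{2} - 100\right)^{2} = \left(- \frac{201}{2}\right)^{2} = \frac{40401}{4}$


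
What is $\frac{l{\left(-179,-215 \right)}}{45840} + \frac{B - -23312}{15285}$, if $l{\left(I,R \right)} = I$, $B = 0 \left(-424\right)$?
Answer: $\frac{23686357}{15570320} \approx 1.5212$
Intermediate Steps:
$B = 0$
$\frac{l{\left(-179,-215 \right)}}{45840} + \frac{B - -23312}{15285} = - \frac{179}{45840} + \frac{0 - -23312}{15285} = \left(-179\right) \frac{1}{45840} + \left(0 + 23312\right) \frac{1}{15285} = - \frac{179}{45840} + 23312 \cdot \frac{1}{15285} = - \frac{179}{45840} + \frac{23312}{15285} = \frac{23686357}{15570320}$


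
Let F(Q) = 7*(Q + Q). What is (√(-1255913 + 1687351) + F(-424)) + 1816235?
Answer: 1810299 + √431438 ≈ 1.8110e+6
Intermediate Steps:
F(Q) = 14*Q (F(Q) = 7*(2*Q) = 14*Q)
(√(-1255913 + 1687351) + F(-424)) + 1816235 = (√(-1255913 + 1687351) + 14*(-424)) + 1816235 = (√431438 - 5936) + 1816235 = (-5936 + √431438) + 1816235 = 1810299 + √431438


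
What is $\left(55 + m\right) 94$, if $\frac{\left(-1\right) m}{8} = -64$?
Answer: $53298$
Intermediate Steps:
$m = 512$ ($m = \left(-8\right) \left(-64\right) = 512$)
$\left(55 + m\right) 94 = \left(55 + 512\right) 94 = 567 \cdot 94 = 53298$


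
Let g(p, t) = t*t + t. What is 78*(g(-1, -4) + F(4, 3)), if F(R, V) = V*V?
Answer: 1638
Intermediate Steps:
F(R, V) = V²
g(p, t) = t + t² (g(p, t) = t² + t = t + t²)
78*(g(-1, -4) + F(4, 3)) = 78*(-4*(1 - 4) + 3²) = 78*(-4*(-3) + 9) = 78*(12 + 9) = 78*21 = 1638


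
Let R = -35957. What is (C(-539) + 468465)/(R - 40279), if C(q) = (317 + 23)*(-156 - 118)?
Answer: -375305/76236 ≈ -4.9229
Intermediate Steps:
C(q) = -93160 (C(q) = 340*(-274) = -93160)
(C(-539) + 468465)/(R - 40279) = (-93160 + 468465)/(-35957 - 40279) = 375305/(-76236) = 375305*(-1/76236) = -375305/76236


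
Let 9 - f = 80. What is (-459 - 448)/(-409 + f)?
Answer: 907/480 ≈ 1.8896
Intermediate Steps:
f = -71 (f = 9 - 1*80 = 9 - 80 = -71)
(-459 - 448)/(-409 + f) = (-459 - 448)/(-409 - 71) = -907/(-480) = -907*(-1/480) = 907/480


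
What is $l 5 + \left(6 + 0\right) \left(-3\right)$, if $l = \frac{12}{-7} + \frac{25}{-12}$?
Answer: $- \frac{3107}{84} \approx -36.988$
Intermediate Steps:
$l = - \frac{319}{84}$ ($l = 12 \left(- \frac{1}{7}\right) + 25 \left(- \frac{1}{12}\right) = - \frac{12}{7} - \frac{25}{12} = - \frac{319}{84} \approx -3.7976$)
$l 5 + \left(6 + 0\right) \left(-3\right) = \left(- \frac{319}{84}\right) 5 + \left(6 + 0\right) \left(-3\right) = - \frac{1595}{84} + 6 \left(-3\right) = - \frac{1595}{84} - 18 = - \frac{3107}{84}$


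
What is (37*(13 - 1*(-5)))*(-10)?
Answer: -6660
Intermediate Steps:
(37*(13 - 1*(-5)))*(-10) = (37*(13 + 5))*(-10) = (37*18)*(-10) = 666*(-10) = -6660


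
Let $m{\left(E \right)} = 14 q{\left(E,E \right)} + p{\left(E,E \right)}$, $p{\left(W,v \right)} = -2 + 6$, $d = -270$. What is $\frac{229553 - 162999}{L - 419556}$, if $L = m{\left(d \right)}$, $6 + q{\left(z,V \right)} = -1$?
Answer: $- \frac{33277}{209825} \approx -0.15859$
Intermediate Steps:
$q{\left(z,V \right)} = -7$ ($q{\left(z,V \right)} = -6 - 1 = -7$)
$p{\left(W,v \right)} = 4$
$m{\left(E \right)} = -94$ ($m{\left(E \right)} = 14 \left(-7\right) + 4 = -98 + 4 = -94$)
$L = -94$
$\frac{229553 - 162999}{L - 419556} = \frac{229553 - 162999}{-94 - 419556} = \frac{66554}{-419650} = 66554 \left(- \frac{1}{419650}\right) = - \frac{33277}{209825}$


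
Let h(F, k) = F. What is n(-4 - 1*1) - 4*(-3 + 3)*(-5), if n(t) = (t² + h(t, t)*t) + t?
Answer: 45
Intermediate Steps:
n(t) = t + 2*t² (n(t) = (t² + t*t) + t = (t² + t²) + t = 2*t² + t = t + 2*t²)
n(-4 - 1*1) - 4*(-3 + 3)*(-5) = (-4 - 1*1)*(1 + 2*(-4 - 1*1)) - 4*(-3 + 3)*(-5) = (-4 - 1)*(1 + 2*(-4 - 1)) - 0*(-5) = -5*(1 + 2*(-5)) - 4*0 = -5*(1 - 10) + 0 = -5*(-9) + 0 = 45 + 0 = 45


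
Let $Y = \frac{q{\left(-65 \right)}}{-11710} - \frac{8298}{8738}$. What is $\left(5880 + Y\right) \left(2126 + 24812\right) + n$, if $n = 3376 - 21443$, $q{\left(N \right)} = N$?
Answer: $\frac{810144206919418}{5116099} \approx 1.5835 \cdot 10^{8}$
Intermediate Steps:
$Y = - \frac{9660161}{10232198}$ ($Y = - \frac{65}{-11710} - \frac{8298}{8738} = \left(-65\right) \left(- \frac{1}{11710}\right) - \frac{4149}{4369} = \frac{13}{2342} - \frac{4149}{4369} = - \frac{9660161}{10232198} \approx -0.94409$)
$n = -18067$ ($n = 3376 - 21443 = -18067$)
$\left(5880 + Y\right) \left(2126 + 24812\right) + n = \left(5880 - \frac{9660161}{10232198}\right) \left(2126 + 24812\right) - 18067 = \frac{60155664079}{10232198} \cdot 26938 - 18067 = \frac{810236639480051}{5116099} - 18067 = \frac{810144206919418}{5116099}$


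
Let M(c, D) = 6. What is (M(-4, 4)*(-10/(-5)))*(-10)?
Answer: -120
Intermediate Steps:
(M(-4, 4)*(-10/(-5)))*(-10) = (6*(-10/(-5)))*(-10) = (6*(-10*(-⅕)))*(-10) = (6*2)*(-10) = 12*(-10) = -120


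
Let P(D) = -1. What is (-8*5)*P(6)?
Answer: 40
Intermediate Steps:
(-8*5)*P(6) = -8*5*(-1) = -40*(-1) = 40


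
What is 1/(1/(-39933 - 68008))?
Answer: -107941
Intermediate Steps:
1/(1/(-39933 - 68008)) = 1/(1/(-107941)) = 1/(-1/107941) = -107941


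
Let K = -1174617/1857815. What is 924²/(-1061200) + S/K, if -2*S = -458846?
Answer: -4038495478914266/11129496075 ≈ -3.6286e+5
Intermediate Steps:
S = 229423 (S = -½*(-458846) = 229423)
K = -1174617/1857815 (K = -1174617*1/1857815 = -1174617/1857815 ≈ -0.63226)
924²/(-1061200) + S/K = 924²/(-1061200) + 229423/(-1174617/1857815) = 853776*(-1/1061200) + 229423*(-1857815/1174617) = -7623/9475 - 426225490745/1174617 = -4038495478914266/11129496075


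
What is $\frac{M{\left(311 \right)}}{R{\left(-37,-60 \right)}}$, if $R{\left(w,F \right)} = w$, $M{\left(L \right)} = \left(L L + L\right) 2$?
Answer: $- \frac{194064}{37} \approx -5245.0$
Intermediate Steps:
$M{\left(L \right)} = 2 L + 2 L^{2}$ ($M{\left(L \right)} = \left(L^{2} + L\right) 2 = \left(L + L^{2}\right) 2 = 2 L + 2 L^{2}$)
$\frac{M{\left(311 \right)}}{R{\left(-37,-60 \right)}} = \frac{2 \cdot 311 \left(1 + 311\right)}{-37} = 2 \cdot 311 \cdot 312 \left(- \frac{1}{37}\right) = 194064 \left(- \frac{1}{37}\right) = - \frac{194064}{37}$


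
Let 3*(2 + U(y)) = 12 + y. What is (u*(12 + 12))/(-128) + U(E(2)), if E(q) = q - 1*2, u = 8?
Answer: ½ ≈ 0.50000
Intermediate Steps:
E(q) = -2 + q (E(q) = q - 2 = -2 + q)
U(y) = 2 + y/3 (U(y) = -2 + (12 + y)/3 = -2 + (4 + y/3) = 2 + y/3)
(u*(12 + 12))/(-128) + U(E(2)) = (8*(12 + 12))/(-128) + (2 + (-2 + 2)/3) = (8*24)*(-1/128) + (2 + (⅓)*0) = 192*(-1/128) + (2 + 0) = -3/2 + 2 = ½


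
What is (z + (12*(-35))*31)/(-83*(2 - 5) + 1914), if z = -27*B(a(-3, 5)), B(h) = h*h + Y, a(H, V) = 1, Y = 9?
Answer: -4430/721 ≈ -6.1442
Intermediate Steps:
B(h) = 9 + h² (B(h) = h*h + 9 = h² + 9 = 9 + h²)
z = -270 (z = -27*(9 + 1²) = -27*(9 + 1) = -27*10 = -270)
(z + (12*(-35))*31)/(-83*(2 - 5) + 1914) = (-270 + (12*(-35))*31)/(-83*(2 - 5) + 1914) = (-270 - 420*31)/(-83*(-3) + 1914) = (-270 - 13020)/(249 + 1914) = -13290/2163 = -13290*1/2163 = -4430/721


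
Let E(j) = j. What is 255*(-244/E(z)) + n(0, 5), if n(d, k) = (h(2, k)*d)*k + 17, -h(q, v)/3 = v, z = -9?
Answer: 20791/3 ≈ 6930.3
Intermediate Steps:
h(q, v) = -3*v
n(d, k) = 17 - 3*d*k² (n(d, k) = ((-3*k)*d)*k + 17 = (-3*d*k)*k + 17 = -3*d*k² + 17 = 17 - 3*d*k²)
255*(-244/E(z)) + n(0, 5) = 255*(-244/(-9)) + (17 - 3*0*5²) = 255*(-244*(-⅑)) + (17 - 3*0*25) = 255*(244/9) + (17 + 0) = 20740/3 + 17 = 20791/3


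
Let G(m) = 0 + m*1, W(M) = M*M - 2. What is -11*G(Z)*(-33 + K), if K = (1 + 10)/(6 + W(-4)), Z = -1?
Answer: -7139/20 ≈ -356.95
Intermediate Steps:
W(M) = -2 + M**2 (W(M) = M**2 - 2 = -2 + M**2)
G(m) = m (G(m) = 0 + m = m)
K = 11/20 (K = (1 + 10)/(6 + (-2 + (-4)**2)) = 11/(6 + (-2 + 16)) = 11/(6 + 14) = 11/20 ≈ 0.55000)
-11*G(Z)*(-33 + K) = -(-11)*(-33 + 11/20) = -(-11)*(-649)/20 = -11*649/20 = -7139/20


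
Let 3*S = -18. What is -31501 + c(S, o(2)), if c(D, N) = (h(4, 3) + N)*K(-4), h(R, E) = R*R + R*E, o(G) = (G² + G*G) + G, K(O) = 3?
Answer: -31387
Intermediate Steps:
S = -6 (S = (⅓)*(-18) = -6)
o(G) = G + 2*G² (o(G) = (G² + G²) + G = 2*G² + G = G + 2*G²)
h(R, E) = R² + E*R
c(D, N) = 84 + 3*N (c(D, N) = (4*(3 + 4) + N)*3 = (4*7 + N)*3 = (28 + N)*3 = 84 + 3*N)
-31501 + c(S, o(2)) = -31501 + (84 + 3*(2*(1 + 2*2))) = -31501 + (84 + 3*(2*(1 + 4))) = -31501 + (84 + 3*(2*5)) = -31501 + (84 + 3*10) = -31501 + (84 + 30) = -31501 + 114 = -31387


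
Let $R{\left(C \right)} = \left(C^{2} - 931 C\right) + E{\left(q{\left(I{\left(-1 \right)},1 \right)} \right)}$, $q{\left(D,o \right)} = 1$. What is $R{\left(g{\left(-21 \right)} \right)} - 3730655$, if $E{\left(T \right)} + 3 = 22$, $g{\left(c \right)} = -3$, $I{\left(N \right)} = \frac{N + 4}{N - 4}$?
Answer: $-3727834$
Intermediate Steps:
$I{\left(N \right)} = \frac{4 + N}{-4 + N}$
$E{\left(T \right)} = 19$ ($E{\left(T \right)} = -3 + 22 = 19$)
$R{\left(C \right)} = 19 + C^{2} - 931 C$ ($R{\left(C \right)} = \left(C^{2} - 931 C\right) + 19 = 19 + C^{2} - 931 C$)
$R{\left(g{\left(-21 \right)} \right)} - 3730655 = \left(19 + \left(-3\right)^{2} - -2793\right) - 3730655 = \left(19 + 9 + 2793\right) - 3730655 = 2821 - 3730655 = -3727834$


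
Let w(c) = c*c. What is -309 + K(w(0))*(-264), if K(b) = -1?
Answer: -45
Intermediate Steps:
w(c) = c²
-309 + K(w(0))*(-264) = -309 - 1*(-264) = -309 + 264 = -45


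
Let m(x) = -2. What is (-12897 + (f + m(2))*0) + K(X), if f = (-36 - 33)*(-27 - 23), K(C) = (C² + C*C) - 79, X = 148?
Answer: 30832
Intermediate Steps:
K(C) = -79 + 2*C² (K(C) = (C² + C²) - 79 = 2*C² - 79 = -79 + 2*C²)
f = 3450 (f = -69*(-50) = 3450)
(-12897 + (f + m(2))*0) + K(X) = (-12897 + (3450 - 2)*0) + (-79 + 2*148²) = (-12897 + 3448*0) + (-79 + 2*21904) = (-12897 + 0) + (-79 + 43808) = -12897 + 43729 = 30832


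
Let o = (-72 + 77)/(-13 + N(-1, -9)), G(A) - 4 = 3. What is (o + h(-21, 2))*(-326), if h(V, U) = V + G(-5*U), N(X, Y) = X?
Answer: 32763/7 ≈ 4680.4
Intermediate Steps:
G(A) = 7 (G(A) = 4 + 3 = 7)
h(V, U) = 7 + V (h(V, U) = V + 7 = 7 + V)
o = -5/14 (o = (-72 + 77)/(-13 - 1) = 5/(-14) = 5*(-1/14) = -5/14 ≈ -0.35714)
(o + h(-21, 2))*(-326) = (-5/14 + (7 - 21))*(-326) = (-5/14 - 14)*(-326) = -201/14*(-326) = 32763/7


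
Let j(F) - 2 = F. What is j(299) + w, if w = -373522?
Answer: -373221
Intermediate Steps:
j(F) = 2 + F
j(299) + w = (2 + 299) - 373522 = 301 - 373522 = -373221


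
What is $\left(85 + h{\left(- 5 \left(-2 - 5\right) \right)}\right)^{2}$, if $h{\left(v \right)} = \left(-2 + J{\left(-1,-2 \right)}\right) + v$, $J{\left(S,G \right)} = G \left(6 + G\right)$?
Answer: $12100$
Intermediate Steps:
$h{\left(v \right)} = -10 + v$ ($h{\left(v \right)} = \left(-2 - 2 \left(6 - 2\right)\right) + v = \left(-2 - 8\right) + v = -10 + v$)
$\left(85 + h{\left(- 5 \left(-2 - 5\right) \right)}\right)^{2} = \left(85 - \left(10 + 5 \left(-2 - 5\right)\right)\right)^{2} = \left(85 - -25\right)^{2} = \left(85 + \left(-10 + 35\right)\right)^{2} = \left(85 + 25\right)^{2} = 110^{2} = 12100$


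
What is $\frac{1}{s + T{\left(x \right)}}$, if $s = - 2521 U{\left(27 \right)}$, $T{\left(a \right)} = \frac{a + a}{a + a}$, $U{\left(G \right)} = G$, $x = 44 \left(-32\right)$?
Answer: $- \frac{1}{68066} \approx -1.4692 \cdot 10^{-5}$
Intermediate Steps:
$x = -1408$
$T{\left(a \right)} = 1$ ($T{\left(a \right)} = \frac{2 a}{2 a} = 2 a \frac{1}{2 a} = 1$)
$s = -68067$ ($s = \left(-2521\right) 27 = -68067$)
$\frac{1}{s + T{\left(x \right)}} = \frac{1}{-68067 + 1} = \frac{1}{-68066} = - \frac{1}{68066}$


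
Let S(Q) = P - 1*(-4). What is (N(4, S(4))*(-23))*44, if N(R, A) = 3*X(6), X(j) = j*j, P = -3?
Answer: -109296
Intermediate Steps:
S(Q) = 1 (S(Q) = -3 - 1*(-4) = -3 + 4 = 1)
X(j) = j²
N(R, A) = 108 (N(R, A) = 3*6² = 3*36 = 108)
(N(4, S(4))*(-23))*44 = (108*(-23))*44 = -2484*44 = -109296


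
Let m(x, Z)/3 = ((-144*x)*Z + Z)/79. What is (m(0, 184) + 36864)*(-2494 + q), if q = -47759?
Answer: -146377340424/79 ≈ -1.8529e+9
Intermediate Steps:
m(x, Z) = 3*Z/79 - 432*Z*x/79 (m(x, Z) = 3*(((-144*x)*Z + Z)/79) = 3*((-144*Z*x + Z)*(1/79)) = 3*((Z - 144*Z*x)*(1/79)) = 3*(Z/79 - 144*Z*x/79) = 3*Z/79 - 432*Z*x/79)
(m(0, 184) + 36864)*(-2494 + q) = ((3/79)*184*(1 - 144*0) + 36864)*(-2494 - 47759) = ((3/79)*184*(1 + 0) + 36864)*(-50253) = ((3/79)*184*1 + 36864)*(-50253) = (552/79 + 36864)*(-50253) = (2912808/79)*(-50253) = -146377340424/79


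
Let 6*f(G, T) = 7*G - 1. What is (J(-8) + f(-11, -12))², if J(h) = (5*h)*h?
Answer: 94249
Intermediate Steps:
f(G, T) = -⅙ + 7*G/6 (f(G, T) = (7*G - 1)/6 = (-1 + 7*G)/6 = -⅙ + 7*G/6)
J(h) = 5*h²
(J(-8) + f(-11, -12))² = (5*(-8)² + (-⅙ + (7/6)*(-11)))² = (5*64 + (-⅙ - 77/6))² = (320 - 13)² = 307² = 94249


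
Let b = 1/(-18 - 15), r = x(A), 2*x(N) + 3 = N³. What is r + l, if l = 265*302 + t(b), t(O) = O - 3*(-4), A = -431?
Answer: -1318398016/33 ≈ -3.9951e+7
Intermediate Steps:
x(N) = -3/2 + N³/2
r = -40031497 (r = -3/2 + (½)*(-431)³ = -3/2 + (½)*(-80062991) = -3/2 - 80062991/2 = -40031497)
b = -1/33 (b = 1/(-33) = -1/33 ≈ -0.030303)
t(O) = 12 + O (t(O) = O + 12 = 12 + O)
l = 2641385/33 (l = 265*302 + (12 - 1/33) = 80030 + 395/33 = 2641385/33 ≈ 80042.)
r + l = -40031497 + 2641385/33 = -1318398016/33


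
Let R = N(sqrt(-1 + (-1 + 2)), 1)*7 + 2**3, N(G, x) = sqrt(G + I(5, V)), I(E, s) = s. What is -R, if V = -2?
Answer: -8 - 7*I*sqrt(2) ≈ -8.0 - 9.8995*I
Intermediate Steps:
N(G, x) = sqrt(-2 + G) (N(G, x) = sqrt(G - 2) = sqrt(-2 + G))
R = 8 + 7*I*sqrt(2) (R = sqrt(-2 + sqrt(-1 + (-1 + 2)))*7 + 2**3 = sqrt(-2 + sqrt(-1 + 1))*7 + 8 = sqrt(-2 + sqrt(0))*7 + 8 = sqrt(-2 + 0)*7 + 8 = sqrt(-2)*7 + 8 = (I*sqrt(2))*7 + 8 = 7*I*sqrt(2) + 8 = 8 + 7*I*sqrt(2) ≈ 8.0 + 9.8995*I)
-R = -(8 + 7*I*sqrt(2)) = -8 - 7*I*sqrt(2)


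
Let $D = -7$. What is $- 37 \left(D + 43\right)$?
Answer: $-1332$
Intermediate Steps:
$- 37 \left(D + 43\right) = - 37 \left(-7 + 43\right) = \left(-37\right) 36 = -1332$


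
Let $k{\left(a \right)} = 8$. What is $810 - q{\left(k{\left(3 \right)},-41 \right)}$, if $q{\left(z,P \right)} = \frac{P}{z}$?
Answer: $\frac{6521}{8} \approx 815.13$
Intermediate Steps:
$810 - q{\left(k{\left(3 \right)},-41 \right)} = 810 - - \frac{41}{8} = 810 + \frac{41}{8} = \frac{6521}{8}$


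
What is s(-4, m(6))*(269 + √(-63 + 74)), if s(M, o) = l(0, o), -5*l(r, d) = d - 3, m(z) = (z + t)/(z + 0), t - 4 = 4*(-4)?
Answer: 1076/5 + 4*√11/5 ≈ 217.85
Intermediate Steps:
t = -12 (t = 4 + 4*(-4) = 4 - 16 = -12)
m(z) = (-12 + z)/z (m(z) = (z - 12)/(z + 0) = (-12 + z)/z)
l(r, d) = ⅗ - d/5 (l(r, d) = -(d - 3)/5 = -(-3 + d)/5 = ⅗ - d/5)
s(M, o) = ⅗ - o/5
s(-4, m(6))*(269 + √(-63 + 74)) = (⅗ - (-12 + 6)/(5*6))*(269 + √(-63 + 74)) = (⅗ - (-6)/30)*(269 + √11) = (⅗ - ⅕*(-1))*(269 + √11) = (⅗ + ⅕)*(269 + √11) = 4*(269 + √11)/5 = 1076/5 + 4*√11/5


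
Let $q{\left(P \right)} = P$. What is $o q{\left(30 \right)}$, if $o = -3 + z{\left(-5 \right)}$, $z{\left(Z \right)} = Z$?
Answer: $-240$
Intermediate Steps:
$o = -8$ ($o = -3 - 5 = -8$)
$o q{\left(30 \right)} = \left(-8\right) 30 = -240$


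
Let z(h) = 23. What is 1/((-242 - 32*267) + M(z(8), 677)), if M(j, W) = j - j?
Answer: -1/8786 ≈ -0.00011382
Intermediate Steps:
M(j, W) = 0
1/((-242 - 32*267) + M(z(8), 677)) = 1/((-242 - 32*267) + 0) = 1/((-242 - 8544) + 0) = 1/(-8786 + 0) = 1/(-8786) = -1/8786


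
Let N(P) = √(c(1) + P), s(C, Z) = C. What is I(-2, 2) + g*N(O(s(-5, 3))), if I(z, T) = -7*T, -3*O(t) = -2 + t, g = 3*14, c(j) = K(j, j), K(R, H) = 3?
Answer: -14 + 56*√3 ≈ 82.995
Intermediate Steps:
c(j) = 3
g = 42
O(t) = ⅔ - t/3 (O(t) = -(-2 + t)/3 = ⅔ - t/3)
N(P) = √(3 + P)
I(-2, 2) + g*N(O(s(-5, 3))) = -7*2 + 42*√(3 + (⅔ - ⅓*(-5))) = -14 + 42*√(3 + (⅔ + 5/3)) = -14 + 42*√(3 + 7/3) = -14 + 42*√(16/3) = -14 + 42*(4*√3/3) = -14 + 56*√3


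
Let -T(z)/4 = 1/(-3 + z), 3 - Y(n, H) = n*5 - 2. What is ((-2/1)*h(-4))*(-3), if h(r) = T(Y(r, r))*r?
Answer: 48/11 ≈ 4.3636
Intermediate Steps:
Y(n, H) = 5 - 5*n (Y(n, H) = 3 - (n*5 - 2) = 3 - (5*n - 2) = 3 - (-2 + 5*n) = 3 + (2 - 5*n) = 5 - 5*n)
T(z) = -4/(-3 + z)
h(r) = -4*r/(2 - 5*r) (h(r) = (-4/(-3 + (5 - 5*r)))*r = (-4/(2 - 5*r))*r = -4*r/(2 - 5*r))
((-2/1)*h(-4))*(-3) = ((-2/1)*(4*(-4)/(-2 + 5*(-4))))*(-3) = ((-2*1)*(4*(-4)/(-2 - 20)))*(-3) = -8*(-4)/(-22)*(-3) = -8*(-4)*(-1)/22*(-3) = -2*8/11*(-3) = -16/11*(-3) = 48/11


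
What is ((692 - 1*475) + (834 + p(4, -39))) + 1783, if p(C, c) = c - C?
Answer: 2791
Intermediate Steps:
((692 - 1*475) + (834 + p(4, -39))) + 1783 = ((692 - 1*475) + (834 + (-39 - 1*4))) + 1783 = ((692 - 475) + (834 + (-39 - 4))) + 1783 = (217 + (834 - 43)) + 1783 = (217 + 791) + 1783 = 1008 + 1783 = 2791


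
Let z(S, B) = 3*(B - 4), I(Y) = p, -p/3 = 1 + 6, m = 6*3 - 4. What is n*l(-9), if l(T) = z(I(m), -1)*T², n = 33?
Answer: -40095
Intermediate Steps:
m = 14 (m = 18 - 4 = 14)
p = -21 (p = -3*(1 + 6) = -3*7 = -21)
I(Y) = -21
z(S, B) = -12 + 3*B (z(S, B) = 3*(-4 + B) = -12 + 3*B)
l(T) = -15*T² (l(T) = (-12 + 3*(-1))*T² = (-12 - 3)*T² = -15*T²)
n*l(-9) = 33*(-15*(-9)²) = 33*(-15*81) = 33*(-1215) = -40095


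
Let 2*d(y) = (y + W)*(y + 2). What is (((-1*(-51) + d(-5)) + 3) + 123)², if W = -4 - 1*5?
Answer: 39204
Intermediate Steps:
W = -9 (W = -4 - 5 = -9)
d(y) = (-9 + y)*(2 + y)/2 (d(y) = ((y - 9)*(y + 2))/2 = ((-9 + y)*(2 + y))/2 = (-9 + y)*(2 + y)/2)
(((-1*(-51) + d(-5)) + 3) + 123)² = (((-1*(-51) + (-9 + (½)*(-5)² - 7/2*(-5))) + 3) + 123)² = (((51 + (-9 + (½)*25 + 35/2)) + 3) + 123)² = (((51 + (-9 + 25/2 + 35/2)) + 3) + 123)² = (((51 + 21) + 3) + 123)² = ((72 + 3) + 123)² = (75 + 123)² = 198² = 39204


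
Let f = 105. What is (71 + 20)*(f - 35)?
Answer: 6370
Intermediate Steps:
(71 + 20)*(f - 35) = (71 + 20)*(105 - 35) = 91*70 = 6370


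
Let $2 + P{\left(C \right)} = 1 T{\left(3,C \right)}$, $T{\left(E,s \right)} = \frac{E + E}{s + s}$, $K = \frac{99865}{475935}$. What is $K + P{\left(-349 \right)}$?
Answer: $- \frac{59755510}{33220263} \approx -1.7988$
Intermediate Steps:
$K = \frac{19973}{95187}$ ($K = 99865 \cdot \frac{1}{475935} = \frac{19973}{95187} \approx 0.20983$)
$T{\left(E,s \right)} = \frac{E}{s}$ ($T{\left(E,s \right)} = \frac{2 E}{2 s} = 2 E \frac{1}{2 s} = \frac{E}{s}$)
$P{\left(C \right)} = -2 + \frac{3}{C}$ ($P{\left(C \right)} = -2 + 1 \frac{3}{C} = -2 + \frac{3}{C}$)
$K + P{\left(-349 \right)} = \frac{19973}{95187} - \left(2 - \frac{3}{-349}\right) = \frac{19973}{95187} + \left(-2 + 3 \left(- \frac{1}{349}\right)\right) = \frac{19973}{95187} - \frac{701}{349} = - \frac{59755510}{33220263}$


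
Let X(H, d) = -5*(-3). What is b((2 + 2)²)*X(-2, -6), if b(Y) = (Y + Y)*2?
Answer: 960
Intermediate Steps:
X(H, d) = 15
b(Y) = 4*Y (b(Y) = (2*Y)*2 = 4*Y)
b((2 + 2)²)*X(-2, -6) = (4*(2 + 2)²)*15 = (4*4²)*15 = (4*16)*15 = 64*15 = 960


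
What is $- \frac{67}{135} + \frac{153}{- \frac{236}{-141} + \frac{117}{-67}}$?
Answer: $- \frac{39034736}{18495} \approx -2110.6$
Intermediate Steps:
$- \frac{67}{135} + \frac{153}{- \frac{236}{-141} + \frac{117}{-67}} = \left(-67\right) \frac{1}{135} + \frac{153}{\left(-236\right) \left(- \frac{1}{141}\right) + 117 \left(- \frac{1}{67}\right)} = - \frac{67}{135} + \frac{153}{\frac{236}{141} - \frac{117}{67}} = - \frac{67}{135} + \frac{153}{- \frac{685}{9447}} = - \frac{67}{135} + 153 \left(- \frac{9447}{685}\right) = - \frac{67}{135} - \frac{1445391}{685} = - \frac{39034736}{18495}$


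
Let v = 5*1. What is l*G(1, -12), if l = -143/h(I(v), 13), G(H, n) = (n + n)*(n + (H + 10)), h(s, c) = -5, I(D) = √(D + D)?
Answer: 3432/5 ≈ 686.40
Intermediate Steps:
v = 5
I(D) = √2*√D (I(D) = √(2*D) = √2*√D)
G(H, n) = 2*n*(10 + H + n) (G(H, n) = (2*n)*(n + (10 + H)) = (2*n)*(10 + H + n) = 2*n*(10 + H + n))
l = 143/5 (l = -143/(-5) = -143*(-⅕) = 143/5 ≈ 28.600)
l*G(1, -12) = 143*(2*(-12)*(10 + 1 - 12))/5 = 143*(2*(-12)*(-1))/5 = (143/5)*24 = 3432/5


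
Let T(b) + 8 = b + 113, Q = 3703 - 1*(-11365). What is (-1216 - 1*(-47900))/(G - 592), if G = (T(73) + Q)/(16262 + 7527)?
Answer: -555282838/7033921 ≈ -78.944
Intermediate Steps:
Q = 15068 (Q = 3703 + 11365 = 15068)
T(b) = 105 + b (T(b) = -8 + (b + 113) = -8 + (113 + b) = 105 + b)
G = 15246/23789 (G = ((105 + 73) + 15068)/(16262 + 7527) = (178 + 15068)/23789 = 15246*(1/23789) = 15246/23789 ≈ 0.64088)
(-1216 - 1*(-47900))/(G - 592) = (-1216 - 1*(-47900))/(15246/23789 - 592) = (-1216 + 47900)/(-14067842/23789) = 46684*(-23789/14067842) = -555282838/7033921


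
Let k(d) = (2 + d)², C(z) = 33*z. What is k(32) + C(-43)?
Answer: -263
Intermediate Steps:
k(32) + C(-43) = (2 + 32)² + 33*(-43) = 34² - 1419 = 1156 - 1419 = -263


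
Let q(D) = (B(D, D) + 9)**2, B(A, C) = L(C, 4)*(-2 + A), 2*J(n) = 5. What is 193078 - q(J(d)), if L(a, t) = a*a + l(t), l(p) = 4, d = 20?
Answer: 12344223/64 ≈ 1.9288e+5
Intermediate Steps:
J(n) = 5/2 (J(n) = (1/2)*5 = 5/2)
L(a, t) = 4 + a**2 (L(a, t) = a*a + 4 = a**2 + 4 = 4 + a**2)
B(A, C) = (-2 + A)*(4 + C**2) (B(A, C) = (4 + C**2)*(-2 + A) = (-2 + A)*(4 + C**2))
q(D) = (9 + (-2 + D)*(4 + D**2))**2 (q(D) = ((-2 + D)*(4 + D**2) + 9)**2 = (9 + (-2 + D)*(4 + D**2))**2)
193078 - q(J(d)) = 193078 - (9 + (-2 + 5/2)*(4 + (5/2)**2))**2 = 193078 - (9 + (4 + 25/4)/2)**2 = 193078 - (9 + (1/2)*(41/4))**2 = 193078 - (9 + 41/8)**2 = 193078 - (113/8)**2 = 193078 - 1*12769/64 = 193078 - 12769/64 = 12344223/64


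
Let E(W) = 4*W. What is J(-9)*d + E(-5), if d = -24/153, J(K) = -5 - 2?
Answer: -964/51 ≈ -18.902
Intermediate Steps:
J(K) = -7
d = -8/51 (d = -24*1/153 = -8/51 ≈ -0.15686)
J(-9)*d + E(-5) = -7*(-8/51) + 4*(-5) = 56/51 - 20 = -964/51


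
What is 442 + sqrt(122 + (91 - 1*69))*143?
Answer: 2158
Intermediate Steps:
442 + sqrt(122 + (91 - 1*69))*143 = 442 + sqrt(122 + (91 - 69))*143 = 442 + sqrt(122 + 22)*143 = 442 + sqrt(144)*143 = 442 + 12*143 = 442 + 1716 = 2158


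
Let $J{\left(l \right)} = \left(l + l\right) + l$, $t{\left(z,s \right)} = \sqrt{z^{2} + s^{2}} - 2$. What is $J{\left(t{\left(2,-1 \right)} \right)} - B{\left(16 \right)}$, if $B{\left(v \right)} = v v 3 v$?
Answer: $-12294 + 3 \sqrt{5} \approx -12287.0$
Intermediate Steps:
$t{\left(z,s \right)} = -2 + \sqrt{s^{2} + z^{2}}$ ($t{\left(z,s \right)} = \sqrt{s^{2} + z^{2}} - 2 = -2 + \sqrt{s^{2} + z^{2}}$)
$J{\left(l \right)} = 3 l$ ($J{\left(l \right)} = 2 l + l = 3 l$)
$B{\left(v \right)} = 3 v^{3}$ ($B{\left(v \right)} = v^{2} \cdot 3 v = 3 v^{2} v = 3 v^{3}$)
$J{\left(t{\left(2,-1 \right)} \right)} - B{\left(16 \right)} = 3 \left(-2 + \sqrt{\left(-1\right)^{2} + 2^{2}}\right) - 3 \cdot 16^{3} = 3 \left(-2 + \sqrt{1 + 4}\right) - 3 \cdot 4096 = 3 \left(-2 + \sqrt{5}\right) - 12288 = \left(-6 + 3 \sqrt{5}\right) - 12288 = -12294 + 3 \sqrt{5}$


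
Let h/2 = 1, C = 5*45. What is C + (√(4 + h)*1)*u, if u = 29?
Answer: 225 + 29*√6 ≈ 296.04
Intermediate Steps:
C = 225
h = 2 (h = 2*1 = 2)
C + (√(4 + h)*1)*u = 225 + (√(4 + 2)*1)*29 = 225 + (√6*1)*29 = 225 + √6*29 = 225 + 29*√6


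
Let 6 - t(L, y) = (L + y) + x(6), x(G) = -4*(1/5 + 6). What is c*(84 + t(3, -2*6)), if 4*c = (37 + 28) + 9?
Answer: 22903/10 ≈ 2290.3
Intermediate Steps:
x(G) = -124/5 (x(G) = -4*(⅕ + 6) = -4*31/5 = -124/5)
c = 37/2 (c = ((37 + 28) + 9)/4 = (65 + 9)/4 = (¼)*74 = 37/2 ≈ 18.500)
t(L, y) = 154/5 - L - y (t(L, y) = 6 - ((L + y) - 124/5) = 6 - (-124/5 + L + y) = 6 + (124/5 - L - y) = 154/5 - L - y)
c*(84 + t(3, -2*6)) = 37*(84 + (154/5 - 1*3 - (-2)*6))/2 = 37*(84 + (154/5 - 3 - 1*(-12)))/2 = 37*(84 + (154/5 - 3 + 12))/2 = 37*(84 + 199/5)/2 = (37/2)*(619/5) = 22903/10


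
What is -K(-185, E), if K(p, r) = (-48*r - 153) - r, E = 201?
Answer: 10002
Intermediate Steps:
K(p, r) = -153 - 49*r (K(p, r) = (-153 - 48*r) - r = -153 - 49*r)
-K(-185, E) = -(-153 - 49*201) = -(-153 - 9849) = -1*(-10002) = 10002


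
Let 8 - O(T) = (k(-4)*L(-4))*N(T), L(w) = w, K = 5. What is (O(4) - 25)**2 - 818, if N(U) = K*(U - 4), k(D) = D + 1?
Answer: -529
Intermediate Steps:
k(D) = 1 + D
N(U) = -20 + 5*U (N(U) = 5*(U - 4) = 5*(-4 + U) = -20 + 5*U)
O(T) = 248 - 60*T (O(T) = 8 - (1 - 4)*(-4)*(-20 + 5*T) = 8 - (-3*(-4))*(-20 + 5*T) = 8 - 12*(-20 + 5*T) = 8 - (-240 + 60*T) = 8 + (240 - 60*T) = 248 - 60*T)
(O(4) - 25)**2 - 818 = ((248 - 60*4) - 25)**2 - 818 = ((248 - 240) - 25)**2 - 818 = (8 - 25)**2 - 818 = (-17)**2 - 818 = 289 - 818 = -529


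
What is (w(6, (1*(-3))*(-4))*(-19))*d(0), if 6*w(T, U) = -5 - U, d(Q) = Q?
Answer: 0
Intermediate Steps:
w(T, U) = -⅚ - U/6 (w(T, U) = (-5 - U)/6 = -⅚ - U/6)
(w(6, (1*(-3))*(-4))*(-19))*d(0) = ((-⅚ - 1*(-3)*(-4)/6)*(-19))*0 = ((-⅚ - (-1)*(-4)/2)*(-19))*0 = ((-⅚ - ⅙*12)*(-19))*0 = ((-⅚ - 2)*(-19))*0 = -17/6*(-19)*0 = (323/6)*0 = 0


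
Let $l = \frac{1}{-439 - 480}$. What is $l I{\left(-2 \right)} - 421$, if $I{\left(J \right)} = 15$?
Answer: $- \frac{386914}{919} \approx -421.02$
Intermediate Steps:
$l = - \frac{1}{919}$ ($l = \frac{1}{-919} = - \frac{1}{919} \approx -0.0010881$)
$l I{\left(-2 \right)} - 421 = \left(- \frac{1}{919}\right) 15 - 421 = - \frac{15}{919} - 421 = - \frac{386914}{919}$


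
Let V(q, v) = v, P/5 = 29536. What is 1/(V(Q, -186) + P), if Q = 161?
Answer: 1/147494 ≈ 6.7799e-6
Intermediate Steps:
P = 147680 (P = 5*29536 = 147680)
1/(V(Q, -186) + P) = 1/(-186 + 147680) = 1/147494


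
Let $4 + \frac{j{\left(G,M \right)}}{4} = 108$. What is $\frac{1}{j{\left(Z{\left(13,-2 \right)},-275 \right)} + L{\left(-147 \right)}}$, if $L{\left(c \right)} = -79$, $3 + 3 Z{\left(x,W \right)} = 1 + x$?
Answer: $\frac{1}{337} \approx 0.0029674$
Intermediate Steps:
$Z{\left(x,W \right)} = - \frac{2}{3} + \frac{x}{3}$ ($Z{\left(x,W \right)} = -1 + \frac{1 + x}{3} = -1 + \left(\frac{1}{3} + \frac{x}{3}\right) = - \frac{2}{3} + \frac{x}{3}$)
$j{\left(G,M \right)} = 416$ ($j{\left(G,M \right)} = -16 + 4 \cdot 108 = -16 + 432 = 416$)
$\frac{1}{j{\left(Z{\left(13,-2 \right)},-275 \right)} + L{\left(-147 \right)}} = \frac{1}{416 - 79} = \frac{1}{337}$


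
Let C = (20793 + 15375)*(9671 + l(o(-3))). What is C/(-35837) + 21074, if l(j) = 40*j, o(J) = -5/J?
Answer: 403037010/35837 ≈ 11246.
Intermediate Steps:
C = 352191928 (C = (20793 + 15375)*(9671 + 40*(-5/(-3))) = 36168*(9671 + 40*(-5*(-⅓))) = 36168*(9671 + 40*(5/3)) = 36168*(9671 + 200/3) = 36168*(29213/3) = 352191928)
C/(-35837) + 21074 = 352191928/(-35837) + 21074 = 352191928*(-1/35837) + 21074 = -352191928/35837 + 21074 = 403037010/35837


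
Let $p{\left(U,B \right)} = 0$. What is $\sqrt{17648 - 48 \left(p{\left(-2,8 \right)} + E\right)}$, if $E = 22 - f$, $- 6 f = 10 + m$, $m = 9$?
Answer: $2 \sqrt{4110} \approx 128.22$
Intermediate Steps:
$f = - \frac{19}{6}$ ($f = - \frac{10 + 9}{6} = \left(- \frac{1}{6}\right) 19 = - \frac{19}{6} \approx -3.1667$)
$E = \frac{151}{6}$ ($E = 22 - - \frac{19}{6} = 22 + \frac{19}{6} = \frac{151}{6} \approx 25.167$)
$\sqrt{17648 - 48 \left(p{\left(-2,8 \right)} + E\right)} = \sqrt{17648 - 48 \left(0 + \frac{151}{6}\right)} = \sqrt{17648 - 1208} = \sqrt{16440} = 2 \sqrt{4110}$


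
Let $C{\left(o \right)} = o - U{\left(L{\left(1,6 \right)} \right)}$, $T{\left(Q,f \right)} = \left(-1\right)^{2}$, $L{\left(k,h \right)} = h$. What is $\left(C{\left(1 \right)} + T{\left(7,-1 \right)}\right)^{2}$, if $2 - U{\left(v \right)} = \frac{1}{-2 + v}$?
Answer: $\frac{1}{16} \approx 0.0625$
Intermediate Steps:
$U{\left(v \right)} = 2 - \frac{1}{-2 + v}$
$T{\left(Q,f \right)} = 1$
$C{\left(o \right)} = - \frac{7}{4} + o$ ($C{\left(o \right)} = o - \frac{-5 + 2 \cdot 6}{-2 + 6} = o - \frac{-5 + 12}{4} = o - \frac{1}{4} \cdot 7 = o - \frac{7}{4} = - \frac{7}{4} + o$)
$\left(C{\left(1 \right)} + T{\left(7,-1 \right)}\right)^{2} = \left(\left(- \frac{7}{4} + 1\right) + 1\right)^{2} = \left(- \frac{3}{4} + 1\right)^{2} = \left(\frac{1}{4}\right)^{2} = \frac{1}{16}$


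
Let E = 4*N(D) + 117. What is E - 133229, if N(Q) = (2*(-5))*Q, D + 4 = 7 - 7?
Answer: -132952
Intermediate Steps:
D = -4 (D = -4 + (7 - 7) = -4 + 0 = -4)
N(Q) = -10*Q
E = 277 (E = 4*(-10*(-4)) + 117 = 4*40 + 117 = 160 + 117 = 277)
E - 133229 = 277 - 133229 = -132952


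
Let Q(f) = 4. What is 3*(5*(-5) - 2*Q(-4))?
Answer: -99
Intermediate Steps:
3*(5*(-5) - 2*Q(-4)) = 3*(5*(-5) - 2*4) = 3*(-25 - 8) = 3*(-33) = -99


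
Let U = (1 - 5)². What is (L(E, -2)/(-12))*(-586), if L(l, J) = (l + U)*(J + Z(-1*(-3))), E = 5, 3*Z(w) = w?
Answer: -2051/2 ≈ -1025.5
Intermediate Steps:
U = 16 (U = (-4)² = 16)
Z(w) = w/3
L(l, J) = (1 + J)*(16 + l) (L(l, J) = (l + 16)*(J + (-1*(-3))/3) = (16 + l)*(J + (⅓)*3) = (16 + l)*(J + 1) = (16 + l)*(1 + J) = (1 + J)*(16 + l))
(L(E, -2)/(-12))*(-586) = ((16 + 5 + 16*(-2) - 2*5)/(-12))*(-586) = ((16 + 5 - 32 - 10)*(-1/12))*(-586) = -21*(-1/12)*(-586) = (7/4)*(-586) = -2051/2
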